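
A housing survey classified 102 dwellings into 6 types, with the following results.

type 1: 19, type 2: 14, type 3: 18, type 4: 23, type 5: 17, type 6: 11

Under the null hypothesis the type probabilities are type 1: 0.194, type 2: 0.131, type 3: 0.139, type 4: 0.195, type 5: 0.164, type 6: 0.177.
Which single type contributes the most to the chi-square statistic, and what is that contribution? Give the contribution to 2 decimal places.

type 6, 2.76

Expected counts E_i = n·p_i: 102×0.194 = 19.788, 102×0.131 = 13.362, 102×0.139 = 14.178, 102×0.195 = 19.89, 102×0.164 = 16.728, 102×0.177 = 18.054.
χ² = (19−19.788)²/19.788 + (14−13.362)²/13.362 + (18−14.178)²/14.178 + (23−19.89)²/19.89 + (17−16.728)²/16.728 + (11−18.054)²/18.054
   = 0.031 + 0.030 + 1.030 + 0.486 + 0.004 + 2.756
The largest term is for type 6: 2.76.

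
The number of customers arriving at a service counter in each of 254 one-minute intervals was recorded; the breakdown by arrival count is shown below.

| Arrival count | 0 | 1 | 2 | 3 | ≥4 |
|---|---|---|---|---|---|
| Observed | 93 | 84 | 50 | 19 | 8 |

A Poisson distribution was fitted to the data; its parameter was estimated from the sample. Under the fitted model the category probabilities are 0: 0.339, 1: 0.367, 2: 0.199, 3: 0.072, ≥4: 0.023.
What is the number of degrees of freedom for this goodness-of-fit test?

There are k = 5 categories and 1 parameter estimated from the data, so df = 5 − 1 − 1 = 3.

3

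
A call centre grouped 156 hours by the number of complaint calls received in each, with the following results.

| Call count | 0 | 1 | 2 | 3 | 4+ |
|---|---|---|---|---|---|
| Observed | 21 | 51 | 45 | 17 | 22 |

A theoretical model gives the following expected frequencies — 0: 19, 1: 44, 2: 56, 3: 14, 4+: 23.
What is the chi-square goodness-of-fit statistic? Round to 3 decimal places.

4.171

cat         O        E   (O−E)²/E
0          21       19     0.2105
1          51       44     1.1136
2          45       56     2.1607
3          17       14     0.6429
4+         22       23     0.0435
Sum = 4.171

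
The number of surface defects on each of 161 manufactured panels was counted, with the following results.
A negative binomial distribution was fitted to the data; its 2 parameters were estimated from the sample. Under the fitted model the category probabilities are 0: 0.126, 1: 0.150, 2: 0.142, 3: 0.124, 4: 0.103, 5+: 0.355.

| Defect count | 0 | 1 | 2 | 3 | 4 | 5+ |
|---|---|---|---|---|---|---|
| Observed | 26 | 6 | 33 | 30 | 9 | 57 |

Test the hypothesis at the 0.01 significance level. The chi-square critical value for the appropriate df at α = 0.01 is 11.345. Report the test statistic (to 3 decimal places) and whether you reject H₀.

28.259; reject

Expected counts E_i = n·p_i: 161×0.126 = 20.286, 161×0.150 = 24.15, 161×0.142 = 22.862, 161×0.124 = 19.964, 161×0.103 = 16.583, 161×0.355 = 57.155.
cat         O        E   (O−E)²/E
0          26   20.286     1.6095
1           6    24.15    13.6407
2          33   22.862     4.4956
3          30   19.964     5.0451
4           9   16.583     3.4675
5+         57   57.155     0.0004
Sum = 28.259
df = 3. Since 28.259 > 11.345, we reject H₀.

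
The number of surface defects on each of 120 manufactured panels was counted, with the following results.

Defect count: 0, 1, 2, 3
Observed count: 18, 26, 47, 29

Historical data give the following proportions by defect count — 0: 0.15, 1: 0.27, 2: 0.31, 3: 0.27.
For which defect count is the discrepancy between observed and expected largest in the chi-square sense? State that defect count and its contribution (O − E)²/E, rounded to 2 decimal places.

Expected counts E_i = n·p_i: 120×0.15 = 18, 120×0.27 = 32.4, 120×0.31 = 37.2, 120×0.27 = 32.4.
χ² = (18−18)²/18 + (26−32.4)²/32.4 + (47−37.2)²/37.2 + (29−32.4)²/32.4
   = 0.000 + 1.264 + 2.582 + 0.357
The largest term is for 2: 2.58.

2, 2.58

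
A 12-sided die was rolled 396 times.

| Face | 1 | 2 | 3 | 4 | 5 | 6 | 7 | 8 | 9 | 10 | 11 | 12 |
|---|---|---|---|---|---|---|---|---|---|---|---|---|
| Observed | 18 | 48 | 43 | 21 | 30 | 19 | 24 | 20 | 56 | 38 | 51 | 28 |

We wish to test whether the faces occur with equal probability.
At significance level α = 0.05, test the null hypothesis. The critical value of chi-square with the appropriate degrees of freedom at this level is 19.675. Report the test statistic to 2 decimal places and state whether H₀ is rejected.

62.18; reject

Expected count for each of the 12 categories: 396/12 = 33.
χ² = (18−33)²/33 + (48−33)²/33 + (43−33)²/33 + (21−33)²/33 + (30−33)²/33 + (19−33)²/33 + (24−33)²/33 + (20−33)²/33 + (56−33)²/33 + (38−33)²/33 + (51−33)²/33 + (28−33)²/33
   = 6.818 + 6.818 + 3.030 + 4.364 + 0.273 + 5.939 + 2.455 + 5.121 + 16.030 + 0.758 + 9.818 + 0.758
Sum = 62.18
df = 11. Since 62.18 > 19.675, we reject H₀.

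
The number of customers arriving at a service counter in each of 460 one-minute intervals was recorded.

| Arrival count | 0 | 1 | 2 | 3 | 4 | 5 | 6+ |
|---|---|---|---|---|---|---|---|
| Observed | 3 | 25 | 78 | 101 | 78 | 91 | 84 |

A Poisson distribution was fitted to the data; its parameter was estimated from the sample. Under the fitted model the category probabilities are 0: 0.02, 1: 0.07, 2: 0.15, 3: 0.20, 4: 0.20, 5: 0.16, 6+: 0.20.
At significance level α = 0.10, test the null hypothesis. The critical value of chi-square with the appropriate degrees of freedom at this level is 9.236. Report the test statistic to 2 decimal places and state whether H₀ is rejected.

Expected counts E_i = n·p_i: 460×0.02 = 9.2, 460×0.07 = 32.2, 460×0.15 = 69, 460×0.20 = 92, 460×0.20 = 92, 460×0.16 = 73.6, 460×0.20 = 92.
χ² = (3−9.2)²/9.2 + (25−32.2)²/32.2 + (78−69)²/69 + (101−92)²/92 + (78−92)²/92 + (91−73.6)²/73.6 + (84−92)²/92
   = 4.178 + 1.610 + 1.174 + 0.880 + 2.130 + 4.114 + 0.696
Sum = 14.78
df = 5. Since 14.78 > 9.236, we reject H₀.

14.78; reject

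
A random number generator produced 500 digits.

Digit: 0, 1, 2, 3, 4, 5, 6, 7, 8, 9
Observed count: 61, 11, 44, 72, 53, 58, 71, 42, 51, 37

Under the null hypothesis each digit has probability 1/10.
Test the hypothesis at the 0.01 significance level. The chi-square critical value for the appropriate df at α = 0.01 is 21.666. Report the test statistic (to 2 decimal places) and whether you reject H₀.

58.20; reject

Under H₀ each category has probability 1/10, so each expected count is 500/10 = 50.
cat         O        E   (O−E)²/E
0          61       50      2.420
1          11       50     30.420
2          44       50      0.720
3          72       50      9.680
4          53       50      0.180
5          58       50      1.280
6          71       50      8.820
7          42       50      1.280
8          51       50      0.020
9          37       50      3.380
Sum = 58.20
df = 9. Since 58.20 > 21.666, we reject H₀.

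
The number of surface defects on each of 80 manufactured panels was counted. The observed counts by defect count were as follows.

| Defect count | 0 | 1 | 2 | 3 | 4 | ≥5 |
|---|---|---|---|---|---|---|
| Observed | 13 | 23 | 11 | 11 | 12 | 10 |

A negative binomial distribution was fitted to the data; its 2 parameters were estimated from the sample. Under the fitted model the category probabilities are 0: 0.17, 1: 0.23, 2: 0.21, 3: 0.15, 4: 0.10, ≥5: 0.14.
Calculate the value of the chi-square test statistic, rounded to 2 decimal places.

Expected counts E_i = n·p_i: 80×0.17 = 13.6, 80×0.23 = 18.4, 80×0.21 = 16.8, 80×0.15 = 12, 80×0.10 = 8, 80×0.14 = 11.2.
χ² = (13−13.6)²/13.6 + (23−18.4)²/18.4 + (11−16.8)²/16.8 + (11−12)²/12 + (12−8)²/8 + (10−11.2)²/11.2
   = 0.026 + 1.150 + 2.002 + 0.083 + 2.000 + 0.129
Sum = 5.39

5.39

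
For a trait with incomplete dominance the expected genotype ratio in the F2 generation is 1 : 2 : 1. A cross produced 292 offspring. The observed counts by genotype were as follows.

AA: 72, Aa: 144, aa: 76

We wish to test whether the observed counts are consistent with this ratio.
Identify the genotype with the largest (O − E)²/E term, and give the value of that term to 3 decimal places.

aa, 0.123

Ratio total = 4. Expected counts: 292×1/4 = 73, 292×2/4 = 146, 292×1/4 = 73.
cat         O        E   (O−E)²/E
AA         72       73     0.0137
Aa        144      146     0.0274
aa         76       73     0.1233
The largest term is for aa: 0.123.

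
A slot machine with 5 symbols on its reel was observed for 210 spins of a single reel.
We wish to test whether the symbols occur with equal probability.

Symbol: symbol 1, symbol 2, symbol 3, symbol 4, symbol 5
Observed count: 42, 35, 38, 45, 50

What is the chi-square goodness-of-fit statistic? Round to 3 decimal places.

3.286

Under H₀ each category has probability 1/5, so each expected count is 210/5 = 42.
symbol 1: (42 − 42)²/42 = 0/42 = 0.0000
symbol 2: (35 − 42)²/42 = 49/42 = 1.1667
symbol 3: (38 − 42)²/42 = 16/42 = 0.3810
symbol 4: (45 − 42)²/42 = 9/42 = 0.2143
symbol 5: (50 − 42)²/42 = 64/42 = 1.5238
Sum = 3.286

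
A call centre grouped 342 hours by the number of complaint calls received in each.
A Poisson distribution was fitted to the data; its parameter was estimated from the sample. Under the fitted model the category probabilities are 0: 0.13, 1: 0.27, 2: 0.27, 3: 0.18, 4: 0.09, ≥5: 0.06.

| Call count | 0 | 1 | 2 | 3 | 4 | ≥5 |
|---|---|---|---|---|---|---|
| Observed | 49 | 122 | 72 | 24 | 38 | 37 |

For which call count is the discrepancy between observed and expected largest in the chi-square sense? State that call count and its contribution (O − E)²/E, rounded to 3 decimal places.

3, 22.917

Expected counts E_i = n·p_i: 342×0.13 = 44.46, 342×0.27 = 92.34, 342×0.27 = 92.34, 342×0.18 = 61.56, 342×0.09 = 30.78, 342×0.06 = 20.52.
0: (49 − 44.46)²/44.46 = 20.6116/44.46 = 0.4636
1: (122 − 92.34)²/92.34 = 879.7156/92.34 = 9.5269
2: (72 − 92.34)²/92.34 = 413.7156/92.34 = 4.4804
3: (24 − 61.56)²/61.56 = 1410.7536/61.56 = 22.9167
4: (38 − 30.78)²/30.78 = 52.1284/30.78 = 1.6936
≥5: (37 − 20.52)²/20.52 = 271.5904/20.52 = 13.2354
The largest term is for 3: 22.917.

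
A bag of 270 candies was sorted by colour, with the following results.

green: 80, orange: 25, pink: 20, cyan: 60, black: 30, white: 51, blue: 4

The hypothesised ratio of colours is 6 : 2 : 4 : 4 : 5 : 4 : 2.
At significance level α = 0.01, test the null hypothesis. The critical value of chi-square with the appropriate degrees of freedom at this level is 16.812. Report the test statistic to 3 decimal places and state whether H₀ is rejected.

Ratio total = 27. Expected counts: 270×6/27 = 60, 270×2/27 = 20, 270×4/27 = 40, 270×4/27 = 40, 270×5/27 = 50, 270×4/27 = 40, 270×2/27 = 20.
cat         O        E   (O−E)²/E
green      80       60     6.6667
orange     25       20     1.2500
pink       20       40    10.0000
cyan       60       40    10.0000
black      30       50     8.0000
white      51       40     3.0250
blue        4       20    12.8000
Sum = 51.742
df = 6. Since 51.742 > 16.812, we reject H₀.

51.742; reject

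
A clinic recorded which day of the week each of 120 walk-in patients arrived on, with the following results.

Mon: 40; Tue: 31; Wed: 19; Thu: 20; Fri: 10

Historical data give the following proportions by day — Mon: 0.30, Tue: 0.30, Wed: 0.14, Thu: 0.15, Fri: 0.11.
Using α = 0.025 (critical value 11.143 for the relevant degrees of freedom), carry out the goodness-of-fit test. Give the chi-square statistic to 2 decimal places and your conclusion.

Expected counts E_i = n·p_i: 120×0.30 = 36, 120×0.30 = 36, 120×0.14 = 16.8, 120×0.15 = 18, 120×0.11 = 13.2.
cat         O        E   (O−E)²/E
Mon        40       36      0.444
Tue        31       36      0.694
Wed        19     16.8      0.288
Thu        20       18      0.222
Fri        10     13.2      0.776
Sum = 2.42
df = 4. Since 2.42 < 11.143, we do not reject H₀.

2.42; do not reject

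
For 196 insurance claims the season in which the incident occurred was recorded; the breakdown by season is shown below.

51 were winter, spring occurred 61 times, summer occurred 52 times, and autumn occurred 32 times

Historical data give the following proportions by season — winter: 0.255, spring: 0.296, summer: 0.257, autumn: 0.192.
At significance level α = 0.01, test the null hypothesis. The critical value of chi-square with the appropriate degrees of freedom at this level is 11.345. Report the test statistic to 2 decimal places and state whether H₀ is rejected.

Expected counts E_i = n·p_i: 196×0.255 = 49.98, 196×0.296 = 58.016, 196×0.257 = 50.372, 196×0.192 = 37.632.
winter: (51 − 49.98)²/49.98 = 1.0404/49.98 = 0.021
spring: (61 − 58.016)²/58.016 = 8.904256/58.016 = 0.153
summer: (52 − 50.372)²/50.372 = 2.650384/50.372 = 0.053
autumn: (32 − 37.632)²/37.632 = 31.719424/37.632 = 0.843
Sum = 1.07
df = 3. Since 1.07 < 11.345, we do not reject H₀.

1.07; do not reject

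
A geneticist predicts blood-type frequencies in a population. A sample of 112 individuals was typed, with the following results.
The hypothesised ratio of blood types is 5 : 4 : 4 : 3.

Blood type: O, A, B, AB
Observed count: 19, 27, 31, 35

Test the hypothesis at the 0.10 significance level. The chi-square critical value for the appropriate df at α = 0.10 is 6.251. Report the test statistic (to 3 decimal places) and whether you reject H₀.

Ratio total = 16. Expected counts: 112×5/16 = 35, 112×4/16 = 28, 112×4/16 = 28, 112×3/16 = 21.
χ² = (19−35)²/35 + (27−28)²/28 + (31−28)²/28 + (35−21)²/21
   = 7.3143 + 0.0357 + 0.3214 + 9.3333
Sum = 17.005
df = 3. Since 17.005 > 6.251, we reject H₀.

17.005; reject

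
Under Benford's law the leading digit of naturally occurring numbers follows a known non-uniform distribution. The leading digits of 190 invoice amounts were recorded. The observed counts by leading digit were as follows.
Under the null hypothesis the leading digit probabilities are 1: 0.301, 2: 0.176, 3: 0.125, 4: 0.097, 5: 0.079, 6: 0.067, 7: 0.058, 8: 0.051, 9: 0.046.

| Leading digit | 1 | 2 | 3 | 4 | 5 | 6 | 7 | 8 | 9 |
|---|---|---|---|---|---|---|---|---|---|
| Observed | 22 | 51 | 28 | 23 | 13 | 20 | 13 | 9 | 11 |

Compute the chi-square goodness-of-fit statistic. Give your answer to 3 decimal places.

38.178

Expected counts E_i = n·p_i: 190×0.301 = 57.19, 190×0.176 = 33.44, 190×0.125 = 23.75, 190×0.097 = 18.43, 190×0.079 = 15.01, 190×0.067 = 12.73, 190×0.058 = 11.02, 190×0.051 = 9.69, 190×0.046 = 8.74.
1: (22 − 57.19)²/57.19 = 1238.3361/57.19 = 21.6530
2: (51 − 33.44)²/33.44 = 308.3536/33.44 = 9.2211
3: (28 − 23.75)²/23.75 = 18.0625/23.75 = 0.7605
4: (23 − 18.43)²/18.43 = 20.8849/18.43 = 1.1332
5: (13 − 15.01)²/15.01 = 4.0401/15.01 = 0.2692
6: (20 − 12.73)²/12.73 = 52.8529/12.73 = 4.1518
7: (13 − 11.02)²/11.02 = 3.9204/11.02 = 0.3558
8: (9 − 9.69)²/9.69 = 0.4761/9.69 = 0.0491
9: (11 − 8.74)²/8.74 = 5.1076/8.74 = 0.5844
Sum = 38.178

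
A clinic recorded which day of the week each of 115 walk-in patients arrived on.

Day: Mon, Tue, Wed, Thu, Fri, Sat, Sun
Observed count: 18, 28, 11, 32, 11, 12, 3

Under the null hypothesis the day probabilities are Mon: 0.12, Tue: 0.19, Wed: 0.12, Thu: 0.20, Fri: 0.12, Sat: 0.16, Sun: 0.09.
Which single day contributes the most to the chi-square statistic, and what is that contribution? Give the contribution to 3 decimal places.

Expected counts E_i = n·p_i: 115×0.12 = 13.8, 115×0.19 = 21.85, 115×0.12 = 13.8, 115×0.20 = 23, 115×0.12 = 13.8, 115×0.16 = 18.4, 115×0.09 = 10.35.
χ² = (18−13.8)²/13.8 + (28−21.85)²/21.85 + (11−13.8)²/13.8 + (32−23)²/23 + (11−13.8)²/13.8 + (12−18.4)²/18.4 + (3−10.35)²/10.35
   = 1.2783 + 1.7310 + 0.5681 + 3.5217 + 0.5681 + 2.2261 + 5.2196
The largest term is for Sun: 5.220.

Sun, 5.220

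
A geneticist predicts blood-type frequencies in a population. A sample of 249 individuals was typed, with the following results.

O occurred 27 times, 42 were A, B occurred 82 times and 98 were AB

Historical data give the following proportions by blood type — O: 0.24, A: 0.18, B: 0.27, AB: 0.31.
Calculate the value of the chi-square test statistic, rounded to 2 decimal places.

Expected counts E_i = n·p_i: 249×0.24 = 59.76, 249×0.18 = 44.82, 249×0.27 = 67.23, 249×0.31 = 77.19.
O: (27 − 59.76)²/59.76 = 1073.2176/59.76 = 17.959
A: (42 − 44.82)²/44.82 = 7.9524/44.82 = 0.177
B: (82 − 67.23)²/67.23 = 218.1529/67.23 = 3.245
AB: (98 − 77.19)²/77.19 = 433.0561/77.19 = 5.610
Sum = 26.99

26.99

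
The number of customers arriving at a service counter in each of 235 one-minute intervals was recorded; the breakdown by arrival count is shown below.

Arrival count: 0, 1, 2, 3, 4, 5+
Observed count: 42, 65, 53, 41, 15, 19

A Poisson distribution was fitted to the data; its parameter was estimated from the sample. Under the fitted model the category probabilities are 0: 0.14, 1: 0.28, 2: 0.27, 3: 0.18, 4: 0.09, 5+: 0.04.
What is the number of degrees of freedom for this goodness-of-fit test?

There are k = 6 categories and 1 parameter estimated from the data, so df = 6 − 1 − 1 = 4.

4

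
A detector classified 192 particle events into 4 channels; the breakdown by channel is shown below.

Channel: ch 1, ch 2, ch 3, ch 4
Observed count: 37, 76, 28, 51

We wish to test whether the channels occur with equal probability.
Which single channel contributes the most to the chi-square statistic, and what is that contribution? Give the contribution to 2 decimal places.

ch 2, 16.33

Under H₀ each category has probability 1/4, so each expected count is 192/4 = 48.
ch 1: (37 − 48)²/48 = 121/48 = 2.521
ch 2: (76 − 48)²/48 = 784/48 = 16.333
ch 3: (28 − 48)²/48 = 400/48 = 8.333
ch 4: (51 − 48)²/48 = 9/48 = 0.188
The largest term is for ch 2: 16.33.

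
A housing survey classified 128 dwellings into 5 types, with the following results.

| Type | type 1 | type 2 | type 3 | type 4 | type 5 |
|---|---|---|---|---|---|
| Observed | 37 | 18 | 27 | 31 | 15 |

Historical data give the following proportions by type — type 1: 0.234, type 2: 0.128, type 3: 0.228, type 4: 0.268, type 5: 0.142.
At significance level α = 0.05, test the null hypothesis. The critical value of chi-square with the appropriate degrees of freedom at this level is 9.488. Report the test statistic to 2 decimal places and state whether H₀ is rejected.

Expected counts E_i = n·p_i: 128×0.234 = 29.952, 128×0.128 = 16.384, 128×0.228 = 29.184, 128×0.268 = 34.304, 128×0.142 = 18.176.
cat         O        E   (O−E)²/E
type 1     37   29.952      1.658
type 2     18   16.384      0.159
type 3     27   29.184      0.163
type 4     31   34.304      0.318
type 5     15   18.176      0.555
Sum = 2.85
df = 4. Since 2.85 < 9.488, we do not reject H₀.

2.85; do not reject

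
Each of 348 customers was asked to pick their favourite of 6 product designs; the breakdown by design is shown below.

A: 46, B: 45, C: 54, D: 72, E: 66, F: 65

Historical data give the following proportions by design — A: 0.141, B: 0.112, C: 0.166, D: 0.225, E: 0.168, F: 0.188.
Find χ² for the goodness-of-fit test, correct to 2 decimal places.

2.85

Expected counts E_i = n·p_i: 348×0.141 = 49.068, 348×0.112 = 38.976, 348×0.166 = 57.768, 348×0.225 = 78.3, 348×0.168 = 58.464, 348×0.188 = 65.424.
A: (46 − 49.068)²/49.068 = 9.412624/49.068 = 0.192
B: (45 − 38.976)²/38.976 = 36.288576/38.976 = 0.931
C: (54 − 57.768)²/57.768 = 14.197824/57.768 = 0.246
D: (72 − 78.3)²/78.3 = 39.69/78.3 = 0.507
E: (66 − 58.464)²/58.464 = 56.791296/58.464 = 0.971
F: (65 − 65.424)²/65.424 = 0.179776/65.424 = 0.003
Sum = 2.85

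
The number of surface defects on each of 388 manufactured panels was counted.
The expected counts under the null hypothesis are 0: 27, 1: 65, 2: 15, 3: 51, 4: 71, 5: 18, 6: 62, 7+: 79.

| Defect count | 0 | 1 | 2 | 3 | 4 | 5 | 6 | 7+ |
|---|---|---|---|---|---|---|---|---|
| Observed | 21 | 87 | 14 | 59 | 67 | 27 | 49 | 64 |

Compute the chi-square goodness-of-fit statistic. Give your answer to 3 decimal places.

0: (21 − 27)²/27 = 36/27 = 1.3333
1: (87 − 65)²/65 = 484/65 = 7.4462
2: (14 − 15)²/15 = 1/15 = 0.0667
3: (59 − 51)²/51 = 64/51 = 1.2549
4: (67 − 71)²/71 = 16/71 = 0.2254
5: (27 − 18)²/18 = 81/18 = 4.5000
6: (49 − 62)²/62 = 169/62 = 2.7258
7+: (64 − 79)²/79 = 225/79 = 2.8481
Sum = 20.400

20.400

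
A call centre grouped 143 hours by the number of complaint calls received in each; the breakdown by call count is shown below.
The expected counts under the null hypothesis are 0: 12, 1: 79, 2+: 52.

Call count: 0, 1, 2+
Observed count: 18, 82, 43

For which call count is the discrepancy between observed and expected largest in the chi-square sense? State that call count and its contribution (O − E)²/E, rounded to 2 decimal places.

cat         O        E   (O−E)²/E
0          18       12      3.000
1          82       79      0.114
2+         43       52      1.558
The largest term is for 0: 3.00.

0, 3.00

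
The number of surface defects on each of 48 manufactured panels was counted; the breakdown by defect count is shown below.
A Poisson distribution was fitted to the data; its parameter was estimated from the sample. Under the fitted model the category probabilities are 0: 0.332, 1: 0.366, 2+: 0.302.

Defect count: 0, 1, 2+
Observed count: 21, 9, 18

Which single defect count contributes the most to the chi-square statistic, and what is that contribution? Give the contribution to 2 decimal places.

1, 4.18

Expected counts E_i = n·p_i: 48×0.332 = 15.936, 48×0.366 = 17.568, 48×0.302 = 14.496.
cat         O        E   (O−E)²/E
0          21   15.936      1.609
1           9   17.568      4.179
2+         18   14.496      0.847
The largest term is for 1: 4.18.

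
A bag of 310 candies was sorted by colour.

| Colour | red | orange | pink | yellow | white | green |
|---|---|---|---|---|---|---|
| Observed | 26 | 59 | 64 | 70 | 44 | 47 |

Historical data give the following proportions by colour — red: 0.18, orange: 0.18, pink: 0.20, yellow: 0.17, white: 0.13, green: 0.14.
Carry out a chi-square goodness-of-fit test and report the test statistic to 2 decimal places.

22.48

Expected counts E_i = n·p_i: 310×0.18 = 55.8, 310×0.18 = 55.8, 310×0.20 = 62, 310×0.17 = 52.7, 310×0.13 = 40.3, 310×0.14 = 43.4.
cat         O        E   (O−E)²/E
red        26     55.8     15.915
orange     59     55.8      0.184
pink       64       62      0.065
yellow     70     52.7      5.679
white      44     40.3      0.340
green      47     43.4      0.299
Sum = 22.48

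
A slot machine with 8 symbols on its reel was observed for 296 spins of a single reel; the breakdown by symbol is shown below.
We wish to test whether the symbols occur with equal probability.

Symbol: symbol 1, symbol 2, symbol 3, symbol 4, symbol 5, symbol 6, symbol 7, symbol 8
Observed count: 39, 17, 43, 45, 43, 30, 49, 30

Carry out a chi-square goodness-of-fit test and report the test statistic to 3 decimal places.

Under H₀ each category has probability 1/8, so each expected count is 296/8 = 37.
symbol 1: (39 − 37)²/37 = 4/37 = 0.1081
symbol 2: (17 − 37)²/37 = 400/37 = 10.8108
symbol 3: (43 − 37)²/37 = 36/37 = 0.9730
symbol 4: (45 − 37)²/37 = 64/37 = 1.7297
symbol 5: (43 − 37)²/37 = 36/37 = 0.9730
symbol 6: (30 − 37)²/37 = 49/37 = 1.3243
symbol 7: (49 − 37)²/37 = 144/37 = 3.8919
symbol 8: (30 − 37)²/37 = 49/37 = 1.3243
Sum = 21.135

21.135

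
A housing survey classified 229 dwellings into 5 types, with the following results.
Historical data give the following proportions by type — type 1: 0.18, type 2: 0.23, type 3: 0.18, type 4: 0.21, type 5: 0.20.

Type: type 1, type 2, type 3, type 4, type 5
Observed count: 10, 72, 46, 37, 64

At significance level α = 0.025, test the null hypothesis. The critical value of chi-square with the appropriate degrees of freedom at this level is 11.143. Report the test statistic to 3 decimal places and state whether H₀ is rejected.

Expected counts E_i = n·p_i: 229×0.18 = 41.22, 229×0.23 = 52.67, 229×0.18 = 41.22, 229×0.21 = 48.09, 229×0.20 = 45.8.
type 1: (10 − 41.22)²/41.22 = 974.6884/41.22 = 23.6460
type 2: (72 − 52.67)²/52.67 = 373.6489/52.67 = 7.0942
type 3: (46 − 41.22)²/41.22 = 22.8484/41.22 = 0.5543
type 4: (37 − 48.09)²/48.09 = 122.9881/48.09 = 2.5575
type 5: (64 − 45.8)²/45.8 = 331.24/45.8 = 7.2323
Sum = 41.084
df = 4. Since 41.084 > 11.143, we reject H₀.

41.084; reject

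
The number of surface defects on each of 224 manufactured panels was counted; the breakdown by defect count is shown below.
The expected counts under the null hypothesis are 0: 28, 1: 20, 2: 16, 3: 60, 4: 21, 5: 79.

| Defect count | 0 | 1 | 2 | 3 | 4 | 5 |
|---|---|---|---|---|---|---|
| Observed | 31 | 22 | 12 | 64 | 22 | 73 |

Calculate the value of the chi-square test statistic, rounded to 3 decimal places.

2.291

cat         O        E   (O−E)²/E
0          31       28     0.3214
1          22       20     0.2000
2          12       16     1.0000
3          64       60     0.2667
4          22       21     0.0476
5          73       79     0.4557
Sum = 2.291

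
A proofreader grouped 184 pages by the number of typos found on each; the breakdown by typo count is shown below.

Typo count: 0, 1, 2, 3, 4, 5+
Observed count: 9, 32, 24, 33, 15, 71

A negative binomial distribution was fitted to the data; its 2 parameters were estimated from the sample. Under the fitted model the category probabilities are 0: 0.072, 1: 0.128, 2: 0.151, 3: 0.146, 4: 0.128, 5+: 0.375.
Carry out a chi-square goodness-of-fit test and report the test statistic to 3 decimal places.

Expected counts E_i = n·p_i: 184×0.072 = 13.248, 184×0.128 = 23.552, 184×0.151 = 27.784, 184×0.146 = 26.864, 184×0.128 = 23.552, 184×0.375 = 69.
cat         O        E   (O−E)²/E
0           9   13.248     1.3621
1          32   23.552     3.0303
2          24   27.784     0.5154
3          33   26.864     1.4015
4          15   23.552     3.1053
5+         71       69     0.0580
Sum = 9.473

9.473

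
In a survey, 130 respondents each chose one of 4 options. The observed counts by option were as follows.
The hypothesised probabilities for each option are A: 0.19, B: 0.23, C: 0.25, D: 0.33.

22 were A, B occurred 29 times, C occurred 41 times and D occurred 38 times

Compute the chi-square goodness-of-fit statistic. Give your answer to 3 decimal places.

3.105

Expected counts E_i = n·p_i: 130×0.19 = 24.7, 130×0.23 = 29.9, 130×0.25 = 32.5, 130×0.33 = 42.9.
A: (22 − 24.7)²/24.7 = 7.29/24.7 = 0.2951
B: (29 − 29.9)²/29.9 = 0.81/29.9 = 0.0271
C: (41 − 32.5)²/32.5 = 72.25/32.5 = 2.2231
D: (38 − 42.9)²/42.9 = 24.01/42.9 = 0.5597
Sum = 3.105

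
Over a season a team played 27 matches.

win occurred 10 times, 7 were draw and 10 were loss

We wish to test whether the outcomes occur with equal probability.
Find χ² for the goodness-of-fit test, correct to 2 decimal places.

Under H₀ each category has probability 1/3, so each expected count is 27/3 = 9.
cat         O        E   (O−E)²/E
win        10        9      0.111
draw        7        9      0.444
loss       10        9      0.111
Sum = 0.67

0.67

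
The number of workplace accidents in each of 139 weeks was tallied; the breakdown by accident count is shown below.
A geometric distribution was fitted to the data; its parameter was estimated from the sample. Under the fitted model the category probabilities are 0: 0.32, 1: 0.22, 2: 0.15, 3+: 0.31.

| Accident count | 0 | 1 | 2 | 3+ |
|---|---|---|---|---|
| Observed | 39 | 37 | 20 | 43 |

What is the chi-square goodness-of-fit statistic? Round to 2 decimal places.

Expected counts E_i = n·p_i: 139×0.32 = 44.48, 139×0.22 = 30.58, 139×0.15 = 20.85, 139×0.31 = 43.09.
χ² = (39−44.48)²/44.48 + (37−30.58)²/30.58 + (20−20.85)²/20.85 + (43−43.09)²/43.09
   = 0.675 + 1.348 + 0.035 + 0.000
Sum = 2.06

2.06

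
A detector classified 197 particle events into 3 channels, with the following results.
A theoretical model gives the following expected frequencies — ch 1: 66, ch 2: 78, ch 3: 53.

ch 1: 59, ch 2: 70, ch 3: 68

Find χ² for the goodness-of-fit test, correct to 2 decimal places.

5.81

ch 1: (59 − 66)²/66 = 49/66 = 0.742
ch 2: (70 − 78)²/78 = 64/78 = 0.821
ch 3: (68 − 53)²/53 = 225/53 = 4.245
Sum = 5.81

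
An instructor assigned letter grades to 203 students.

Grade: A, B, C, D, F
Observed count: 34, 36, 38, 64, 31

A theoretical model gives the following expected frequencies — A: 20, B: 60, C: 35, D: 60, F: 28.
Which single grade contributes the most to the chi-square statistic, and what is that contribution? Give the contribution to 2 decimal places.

A, 9.80

cat         O        E   (O−E)²/E
A          34       20      9.800
B          36       60      9.600
C          38       35      0.257
D          64       60      0.267
F          31       28      0.321
The largest term is for A: 9.80.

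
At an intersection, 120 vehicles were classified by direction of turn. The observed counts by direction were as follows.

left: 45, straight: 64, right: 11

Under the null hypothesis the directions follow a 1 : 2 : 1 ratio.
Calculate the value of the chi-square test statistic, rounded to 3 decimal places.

Ratio total = 4. Expected counts: 120×1/4 = 30, 120×2/4 = 60, 120×1/4 = 30.
cat           O        E   (O−E)²/E
left         45       30     7.5000
straight     64       60     0.2667
right        11       30    12.0333
Sum = 19.800

19.800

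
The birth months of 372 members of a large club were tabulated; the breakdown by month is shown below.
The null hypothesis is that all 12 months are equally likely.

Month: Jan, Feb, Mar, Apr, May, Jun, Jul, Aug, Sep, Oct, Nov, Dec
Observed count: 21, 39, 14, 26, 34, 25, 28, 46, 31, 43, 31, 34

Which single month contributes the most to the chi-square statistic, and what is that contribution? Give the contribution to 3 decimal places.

Expected count for each of the 12 categories: 372/12 = 31.
χ² = (21−31)²/31 + (39−31)²/31 + (14−31)²/31 + (26−31)²/31 + (34−31)²/31 + (25−31)²/31 + (28−31)²/31 + (46−31)²/31 + (31−31)²/31 + (43−31)²/31 + (31−31)²/31 + (34−31)²/31
   = 3.2258 + 2.0645 + 9.3226 + 0.8065 + 0.2903 + 1.1613 + 0.2903 + 7.2581 + 0.0000 + 4.6452 + 0.0000 + 0.2903
The largest term is for Mar: 9.323.

Mar, 9.323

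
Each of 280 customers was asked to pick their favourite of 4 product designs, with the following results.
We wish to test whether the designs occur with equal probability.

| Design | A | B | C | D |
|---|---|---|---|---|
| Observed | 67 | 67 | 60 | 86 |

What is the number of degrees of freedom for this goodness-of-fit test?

There are k = 4 categories and no parameters were estimated from the data, so df = 4 − 1 = 3.

3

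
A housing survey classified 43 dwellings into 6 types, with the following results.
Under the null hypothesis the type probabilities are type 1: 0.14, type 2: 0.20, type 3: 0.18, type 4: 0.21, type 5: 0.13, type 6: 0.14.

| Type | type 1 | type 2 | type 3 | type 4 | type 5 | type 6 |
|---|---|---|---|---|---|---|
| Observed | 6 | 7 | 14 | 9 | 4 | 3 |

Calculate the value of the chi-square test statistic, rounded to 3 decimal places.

7.328

Expected counts E_i = n·p_i: 43×0.14 = 6.02, 43×0.20 = 8.6, 43×0.18 = 7.74, 43×0.21 = 9.03, 43×0.13 = 5.59, 43×0.14 = 6.02.
χ² = (6−6.02)²/6.02 + (7−8.6)²/8.6 + (14−7.74)²/7.74 + (9−9.03)²/9.03 + (4−5.59)²/5.59 + (3−6.02)²/6.02
   = 0.0001 + 0.2977 + 5.0630 + 0.0001 + 0.4523 + 1.5150
Sum = 7.328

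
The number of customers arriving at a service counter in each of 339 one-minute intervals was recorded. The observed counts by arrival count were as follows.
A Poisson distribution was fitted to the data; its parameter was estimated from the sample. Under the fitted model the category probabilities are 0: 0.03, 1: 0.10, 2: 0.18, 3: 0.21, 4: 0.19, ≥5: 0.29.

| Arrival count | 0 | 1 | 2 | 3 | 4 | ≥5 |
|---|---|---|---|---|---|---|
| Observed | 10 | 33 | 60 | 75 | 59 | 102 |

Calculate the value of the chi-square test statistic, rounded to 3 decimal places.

Expected counts E_i = n·p_i: 339×0.03 = 10.17, 339×0.10 = 33.9, 339×0.18 = 61.02, 339×0.21 = 71.19, 339×0.19 = 64.41, 339×0.29 = 98.31.
χ² = (10−10.17)²/10.17 + (33−33.9)²/33.9 + (60−61.02)²/61.02 + (75−71.19)²/71.19 + (59−64.41)²/64.41 + (102−98.31)²/98.31
   = 0.0028 + 0.0239 + 0.0171 + 0.2039 + 0.4544 + 0.1385
Sum = 0.841

0.841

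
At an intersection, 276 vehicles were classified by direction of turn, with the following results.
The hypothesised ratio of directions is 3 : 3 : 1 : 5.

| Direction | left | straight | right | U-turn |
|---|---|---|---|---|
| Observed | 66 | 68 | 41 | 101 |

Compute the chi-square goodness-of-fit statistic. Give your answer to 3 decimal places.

Ratio total = 12. Expected counts: 276×3/12 = 69, 276×3/12 = 69, 276×1/12 = 23, 276×5/12 = 115.
cat           O        E   (O−E)²/E
left         66       69     0.1304
straight     68       69     0.0145
right        41       23    14.0870
U-turn      101      115     1.7043
Sum = 15.936

15.936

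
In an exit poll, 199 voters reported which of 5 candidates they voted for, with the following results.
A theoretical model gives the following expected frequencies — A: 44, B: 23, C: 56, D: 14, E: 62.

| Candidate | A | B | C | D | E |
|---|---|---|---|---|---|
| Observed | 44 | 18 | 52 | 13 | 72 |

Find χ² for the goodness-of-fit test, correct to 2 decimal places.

cat         O        E   (O−E)²/E
A          44       44      0.000
B          18       23      1.087
C          52       56      0.286
D          13       14      0.071
E          72       62      1.613
Sum = 3.06

3.06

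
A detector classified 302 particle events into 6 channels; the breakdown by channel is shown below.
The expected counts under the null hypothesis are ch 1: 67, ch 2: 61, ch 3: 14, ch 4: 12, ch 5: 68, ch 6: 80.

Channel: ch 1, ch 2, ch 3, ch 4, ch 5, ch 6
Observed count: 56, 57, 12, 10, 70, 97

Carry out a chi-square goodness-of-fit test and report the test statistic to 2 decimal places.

6.36

χ² = (56−67)²/67 + (57−61)²/61 + (12−14)²/14 + (10−12)²/12 + (70−68)²/68 + (97−80)²/80
   = 1.806 + 0.262 + 0.286 + 0.333 + 0.059 + 3.613
Sum = 6.36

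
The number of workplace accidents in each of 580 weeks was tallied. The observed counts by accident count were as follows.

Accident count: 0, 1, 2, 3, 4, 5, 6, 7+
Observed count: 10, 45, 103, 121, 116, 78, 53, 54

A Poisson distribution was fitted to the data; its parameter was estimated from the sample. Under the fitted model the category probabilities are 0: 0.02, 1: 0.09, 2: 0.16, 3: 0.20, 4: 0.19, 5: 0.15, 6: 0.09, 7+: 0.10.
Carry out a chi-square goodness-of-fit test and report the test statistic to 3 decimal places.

Expected counts E_i = n·p_i: 580×0.02 = 11.6, 580×0.09 = 52.2, 580×0.16 = 92.8, 580×0.20 = 116, 580×0.19 = 110.2, 580×0.15 = 87, 580×0.09 = 52.2, 580×0.10 = 58.
cat         O        E   (O−E)²/E
0          10     11.6     0.2207
1          45     52.2     0.9931
2         103     92.8     1.1211
3         121      116     0.2155
4         116    110.2     0.3053
5          78       87     0.9310
6          53     52.2     0.0123
7+         54       58     0.2759
Sum = 4.075

4.075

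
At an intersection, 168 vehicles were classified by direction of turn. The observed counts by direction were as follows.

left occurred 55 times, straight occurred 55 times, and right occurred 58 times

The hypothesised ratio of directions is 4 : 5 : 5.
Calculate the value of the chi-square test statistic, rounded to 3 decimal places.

Ratio total = 14. Expected counts: 168×4/14 = 48, 168×5/14 = 60, 168×5/14 = 60.
χ² = (55−48)²/48 + (55−60)²/60 + (58−60)²/60
   = 1.0208 + 0.4167 + 0.0667
Sum = 1.504

1.504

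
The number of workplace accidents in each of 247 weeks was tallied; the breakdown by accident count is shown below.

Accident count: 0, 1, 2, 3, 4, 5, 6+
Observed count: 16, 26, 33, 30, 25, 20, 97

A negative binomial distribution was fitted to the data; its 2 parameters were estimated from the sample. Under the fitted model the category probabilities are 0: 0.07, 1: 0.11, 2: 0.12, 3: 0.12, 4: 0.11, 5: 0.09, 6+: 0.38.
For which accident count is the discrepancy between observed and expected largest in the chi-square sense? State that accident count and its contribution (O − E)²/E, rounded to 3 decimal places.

Expected counts E_i = n·p_i: 247×0.07 = 17.29, 247×0.11 = 27.17, 247×0.12 = 29.64, 247×0.12 = 29.64, 247×0.11 = 27.17, 247×0.09 = 22.23, 247×0.38 = 93.86.
cat         O        E   (O−E)²/E
0          16    17.29     0.0962
1          26    27.17     0.0504
2          33    29.64     0.3809
3          30    29.64     0.0044
4          25    27.17     0.1733
5          20    22.23     0.2237
6+         97    93.86     0.1050
The largest term is for 2: 0.381.

2, 0.381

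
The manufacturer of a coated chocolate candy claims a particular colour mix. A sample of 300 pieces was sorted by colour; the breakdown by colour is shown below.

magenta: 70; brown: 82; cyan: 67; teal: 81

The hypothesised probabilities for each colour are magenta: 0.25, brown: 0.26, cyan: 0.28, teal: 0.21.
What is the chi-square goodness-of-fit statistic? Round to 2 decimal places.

Expected counts E_i = n·p_i: 300×0.25 = 75, 300×0.26 = 78, 300×0.28 = 84, 300×0.21 = 63.
χ² = (70−75)²/75 + (82−78)²/78 + (67−84)²/84 + (81−63)²/63
   = 0.333 + 0.205 + 3.440 + 5.143
Sum = 9.12

9.12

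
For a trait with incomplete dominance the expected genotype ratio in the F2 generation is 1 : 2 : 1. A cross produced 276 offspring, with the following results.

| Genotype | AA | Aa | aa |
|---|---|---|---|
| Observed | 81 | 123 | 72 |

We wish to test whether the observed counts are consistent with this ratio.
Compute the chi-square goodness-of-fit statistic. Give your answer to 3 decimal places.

Ratio total = 4. Expected counts: 276×1/4 = 69, 276×2/4 = 138, 276×1/4 = 69.
χ² = (81−69)²/69 + (123−138)²/138 + (72−69)²/69
   = 2.0870 + 1.6304 + 0.1304
Sum = 3.848

3.848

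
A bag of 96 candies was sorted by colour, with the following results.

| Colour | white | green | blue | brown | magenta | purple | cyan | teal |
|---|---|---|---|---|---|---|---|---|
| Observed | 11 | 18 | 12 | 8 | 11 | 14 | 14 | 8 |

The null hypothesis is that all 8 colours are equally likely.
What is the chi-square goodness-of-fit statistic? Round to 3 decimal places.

6.500

Under H₀ each category has probability 1/8, so each expected count is 96/8 = 12.
χ² = (11−12)²/12 + (18−12)²/12 + (12−12)²/12 + (8−12)²/12 + (11−12)²/12 + (14−12)²/12 + (14−12)²/12 + (8−12)²/12
   = 0.0833 + 3.0000 + 0.0000 + 1.3333 + 0.0833 + 0.3333 + 0.3333 + 1.3333
Sum = 6.500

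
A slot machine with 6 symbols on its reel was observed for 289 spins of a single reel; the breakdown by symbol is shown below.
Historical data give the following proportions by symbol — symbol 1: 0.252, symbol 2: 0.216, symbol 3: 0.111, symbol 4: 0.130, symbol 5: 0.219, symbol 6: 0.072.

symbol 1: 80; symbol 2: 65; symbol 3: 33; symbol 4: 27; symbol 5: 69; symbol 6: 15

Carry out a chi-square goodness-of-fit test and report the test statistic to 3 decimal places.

Expected counts E_i = n·p_i: 289×0.252 = 72.828, 289×0.216 = 62.424, 289×0.111 = 32.079, 289×0.130 = 37.57, 289×0.219 = 63.291, 289×0.072 = 20.808.
cat           O        E   (O−E)²/E
symbol 1     80   72.828     0.7063
symbol 2     65   62.424     0.1063
symbol 3     33   32.079     0.0264
symbol 4     27    37.57     2.9738
symbol 5     69   63.291     0.5150
symbol 6     15   20.808     1.6211
Sum = 5.949

5.949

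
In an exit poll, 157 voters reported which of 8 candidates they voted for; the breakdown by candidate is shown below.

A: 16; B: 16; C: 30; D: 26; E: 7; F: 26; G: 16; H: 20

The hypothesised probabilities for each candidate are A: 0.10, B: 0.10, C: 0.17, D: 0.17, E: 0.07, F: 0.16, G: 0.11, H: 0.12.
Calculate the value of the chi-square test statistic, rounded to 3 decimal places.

Expected counts E_i = n·p_i: 157×0.10 = 15.7, 157×0.10 = 15.7, 157×0.17 = 26.69, 157×0.17 = 26.69, 157×0.07 = 10.99, 157×0.16 = 25.12, 157×0.11 = 17.27, 157×0.12 = 18.84.
cat         O        E   (O−E)²/E
A          16     15.7     0.0057
B          16     15.7     0.0057
C          30    26.69     0.4105
D          26    26.69     0.0178
E           7    10.99     1.4486
F          26    25.12     0.0308
G          16    17.27     0.0934
H          20    18.84     0.0714
Sum = 2.084

2.084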